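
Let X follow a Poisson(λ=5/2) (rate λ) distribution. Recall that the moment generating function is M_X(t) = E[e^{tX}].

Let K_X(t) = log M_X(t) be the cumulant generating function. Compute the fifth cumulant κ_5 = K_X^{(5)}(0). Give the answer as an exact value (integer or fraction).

M_X(t) = e^(5*e^(t)/2 - 5/2)
K_X(t) = log M_X(t) = 5*e^(t)/2 - 5/2
dK/dt = 5*e^(t)/2
d^2K/dt^2 = 5*e^(t)/2
d^3K/dt^3 = 5*e^(t)/2
d^4K/dt^4 = 5*e^(t)/2
d^5K/dt^5 = 5*e^(t)/2

κ_5 = d^5K/dt^5 |_{t=0} = 5/2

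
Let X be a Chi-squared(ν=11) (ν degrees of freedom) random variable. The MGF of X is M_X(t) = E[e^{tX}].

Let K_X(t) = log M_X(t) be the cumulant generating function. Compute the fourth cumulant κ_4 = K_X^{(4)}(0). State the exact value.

M_X(t) = (1 - 2*t)^(-11/2)
K_X(t) = log M_X(t) = -11*log(1 - 2*t)/2
dK/dt = -11/(2*t - 1)
d^2K/dt^2 = 22/(4*t^2 - 4*t + 1)
d^3K/dt^3 = -88/(8*t^3 - 12*t^2 + 6*t - 1)
d^4K/dt^4 = 528/(16*t^4 - 32*t^3 + 24*t^2 - 8*t + 1)

κ_4 = d^4K/dt^4 |_{t=0} = 528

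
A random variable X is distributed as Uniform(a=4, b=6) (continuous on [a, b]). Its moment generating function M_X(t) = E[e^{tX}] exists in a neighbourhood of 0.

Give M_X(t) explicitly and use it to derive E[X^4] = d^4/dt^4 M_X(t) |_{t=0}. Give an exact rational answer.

M_X(t) = (e^(6*t) - e^(4*t))/(2*t)

E[X^4] = M^(4)(0) = 3376/5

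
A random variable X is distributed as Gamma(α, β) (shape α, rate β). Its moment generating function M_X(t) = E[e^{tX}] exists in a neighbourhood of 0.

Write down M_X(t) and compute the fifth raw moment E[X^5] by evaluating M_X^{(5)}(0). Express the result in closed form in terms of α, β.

E[X^5] = M^(5)(0) = α*(α^4 + 10*α^3 + 35*α^2 + 50*α + 24)/β^5

M_X(t) = (β/(β - t))^α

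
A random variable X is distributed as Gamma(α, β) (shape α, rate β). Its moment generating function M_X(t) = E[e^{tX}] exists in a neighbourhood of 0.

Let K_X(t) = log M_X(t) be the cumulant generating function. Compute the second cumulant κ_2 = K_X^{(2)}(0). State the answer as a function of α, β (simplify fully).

M_X(t) = (β/(β - t))^α
K_X(t) = log M_X(t) = α*(log(β) - log(β - t))
K^(2)(t) = α/(β^2 - 2*β*t + t^2)

κ_2 = K^(2)(0) = α/β^2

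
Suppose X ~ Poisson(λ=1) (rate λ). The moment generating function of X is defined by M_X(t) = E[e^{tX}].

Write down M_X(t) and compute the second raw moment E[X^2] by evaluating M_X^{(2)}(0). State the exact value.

E[X^2] = M′′(0) = 2

M_X(t) = e^(e^(t) - 1)
M′(t) = e^(-1)*e^(t)*e^(e^(t))
M′′(t) = (e^(2*t)*e^(e^(t)) + e^(t)*e^(e^(t)))*e^(-1)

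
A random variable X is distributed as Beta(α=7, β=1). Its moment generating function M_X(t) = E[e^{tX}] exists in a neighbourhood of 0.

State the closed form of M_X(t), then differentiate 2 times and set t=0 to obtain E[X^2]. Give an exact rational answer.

E[X^2] = M^(2)(0) = 7/9

M_X(t) = ₁F₁(7; 8; t)
M^(2)(t) = 7*₁F₁(9; 10; t)/9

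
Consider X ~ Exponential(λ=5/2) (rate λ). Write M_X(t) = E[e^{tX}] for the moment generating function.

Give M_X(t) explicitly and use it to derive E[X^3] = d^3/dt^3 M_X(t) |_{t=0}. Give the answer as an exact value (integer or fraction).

E[X^3] = D^3[M](0) = 48/125

M_X(t) = 5/(2*(5/2 - t))
D^3[M](t) = 240/(16*t^4 - 160*t^3 + 600*t^2 - 1000*t + 625)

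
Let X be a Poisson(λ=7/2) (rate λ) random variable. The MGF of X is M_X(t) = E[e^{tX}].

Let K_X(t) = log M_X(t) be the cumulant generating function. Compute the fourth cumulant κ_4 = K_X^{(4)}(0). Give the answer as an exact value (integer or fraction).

κ_4 = D^4[K](0) = 7/2

M_X(t) = e^(7*e^(t)/2 - 7/2)
K_X(t) = log M_X(t) = 7*e^(t)/2 - 7/2
D^4[K](t) = 7*e^(t)/2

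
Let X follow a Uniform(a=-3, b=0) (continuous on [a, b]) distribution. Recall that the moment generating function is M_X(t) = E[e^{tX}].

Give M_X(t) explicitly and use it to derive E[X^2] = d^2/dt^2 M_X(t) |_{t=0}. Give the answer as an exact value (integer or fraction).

E[X^2] = M′′(0) = 3

M_X(t) = (1 - e^(-3*t))/(3*t)
M′(t) = (3*t - e^(3*t) + 1)*e^(-3*t)/(3*t^2)
M′′(t) = (-9*t^2 - 6*t + 2*e^(3*t) - 2)*e^(-3*t)/(3*t^3)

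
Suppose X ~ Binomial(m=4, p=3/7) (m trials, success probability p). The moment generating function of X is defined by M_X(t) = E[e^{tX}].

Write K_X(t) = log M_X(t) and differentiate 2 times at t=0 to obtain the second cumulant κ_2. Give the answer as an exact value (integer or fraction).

κ_2 = d^2K/dt^2 |_{t=0} = 48/49

M_X(t) = (3*e^(t)/7 + 4/7)^4
K_X(t) = log M_X(t) = 4*log(3*e^(t)/7 + 4/7)
dK/dt = 12*e^(t)/(3*e^(t) + 4)
d^2K/dt^2 = 48*e^(t)/(9*e^(2*t) + 24*e^(t) + 16)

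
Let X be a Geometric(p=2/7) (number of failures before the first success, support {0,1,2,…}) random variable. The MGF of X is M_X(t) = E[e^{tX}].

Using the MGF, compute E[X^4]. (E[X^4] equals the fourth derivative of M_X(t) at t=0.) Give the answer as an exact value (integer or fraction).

M_X(t) = 2/(7*(1 - 5*e^(t)/7))
M′(t) = 10*e^(t)/(25*e^(2*t) - 70*e^(t) + 49)
M′′(t) = (-50*e^(2*t) - 70*e^(t))/(125*e^(3*t) - 525*e^(2*t) + 735*e^(t) - 343)
M′′′(t) = (250*e^(3*t) + 1400*e^(2*t) + 490*e^(t))/(625*e^(4*t) - 3500*e^(3*t) + 7350*e^(2*t) - 6860*e^(t) + 2401)
M′′′′(t) = (-1250*e^(4*t) - 19250*e^(3*t) - 26950*e^(2*t) - 3430*e^(t))/(3125*e^(5*t) - 21875*e^(4*t) + 61250*e^(3*t) - 85750*e^(2*t) + 60025*e^(t) - 16807)

E[X^4] = M′′′′(0) = 1590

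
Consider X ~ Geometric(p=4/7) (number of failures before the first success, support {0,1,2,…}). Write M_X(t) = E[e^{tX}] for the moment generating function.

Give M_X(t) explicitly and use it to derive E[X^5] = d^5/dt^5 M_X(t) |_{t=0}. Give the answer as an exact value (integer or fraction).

E[X^5] = D^5[M](0) = 23721/128

M_X(t) = 4/(7*(1 - 3*e^(t)/7))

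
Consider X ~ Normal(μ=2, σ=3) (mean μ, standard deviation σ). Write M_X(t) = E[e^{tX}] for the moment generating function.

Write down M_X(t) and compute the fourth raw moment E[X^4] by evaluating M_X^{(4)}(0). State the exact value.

M_X(t) = e^(9*t^2/2 + 2*t)
M′(t) = 9*t*e^(2*t)*e^(9*t^2/2) + 2*e^(2*t)*e^(9*t^2/2)
M′′(t) = 81*t^2*e^(2*t)*e^(9*t^2/2) + 36*t*e^(2*t)*e^(9*t^2/2) + 13*e^(2*t)*e^(9*t^2/2)
M′′′(t) = 729*t^3*e^(2*t)*e^(9*t^2/2) + 486*t^2*e^(2*t)*e^(9*t^2/2) + 351*t*e^(2*t)*e^(9*t^2/2) + 62*e^(2*t)*e^(9*t^2/2)
M′′′′(t) = 6561*t^4*e^(2*t)*e^(9*t^2/2) + 5832*t^3*e^(2*t)*e^(9*t^2/2) + 6318*t^2*e^(2*t)*e^(9*t^2/2) + 2232*t*e^(2*t)*e^(9*t^2/2) + 475*e^(2*t)*e^(9*t^2/2)

E[X^4] = M′′′′(0) = 475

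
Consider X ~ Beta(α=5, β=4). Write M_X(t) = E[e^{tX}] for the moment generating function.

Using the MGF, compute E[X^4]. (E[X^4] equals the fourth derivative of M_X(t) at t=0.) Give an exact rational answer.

M_X(t) = ₁F₁(5; 9; t)
dM/dt = 5*₁F₁(6; 10; t)/9
d^2M/dt^2 = ₁F₁(7; 11; t)/3
d^3M/dt^3 = 7*₁F₁(8; 12; t)/33
d^4M/dt^4 = 14*₁F₁(9; 13; t)/99

E[X^4] = d^4M/dt^4 |_{t=0} = 14/99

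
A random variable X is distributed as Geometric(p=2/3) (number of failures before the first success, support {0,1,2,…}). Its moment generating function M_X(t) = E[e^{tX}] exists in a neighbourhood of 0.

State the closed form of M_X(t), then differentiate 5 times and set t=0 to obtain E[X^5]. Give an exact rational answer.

E[X^5] = M′′′′′(0) = 91/2

M_X(t) = 2/(3*(1 - e^(t)/3))
M′(t) = 2*e^(t)/(e^(2*t) - 6*e^(t) + 9)
M′′(t) = (-2*e^(2*t) - 6*e^(t))/(e^(3*t) - 9*e^(2*t) + 27*e^(t) - 27)
M′′′(t) = (2*e^(3*t) + 24*e^(2*t) + 18*e^(t))/(e^(4*t) - 12*e^(3*t) + 54*e^(2*t) - 108*e^(t) + 81)
M′′′′(t) = (-2*e^(4*t) - 66*e^(3*t) - 198*e^(2*t) - 54*e^(t))/(e^(5*t) - 15*e^(4*t) + 90*e^(3*t) - 270*e^(2*t) + 405*e^(t) - 243)
M′′′′′(t) = (2*e^(5*t) + 156*e^(4*t) + 1188*e^(3*t) + 1404*e^(2*t) + 162*e^(t))/(e^(6*t) - 18*e^(5*t) + 135*e^(4*t) - 540*e^(3*t) + 1215*e^(2*t) - 1458*e^(t) + 729)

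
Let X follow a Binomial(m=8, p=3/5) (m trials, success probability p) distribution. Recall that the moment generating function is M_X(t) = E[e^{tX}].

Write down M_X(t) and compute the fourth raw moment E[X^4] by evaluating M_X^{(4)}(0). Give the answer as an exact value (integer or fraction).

M_X(t) = (3*e^(t)/5 + 2/5)^8

E[X^4] = M′′′′(0) = 99888/125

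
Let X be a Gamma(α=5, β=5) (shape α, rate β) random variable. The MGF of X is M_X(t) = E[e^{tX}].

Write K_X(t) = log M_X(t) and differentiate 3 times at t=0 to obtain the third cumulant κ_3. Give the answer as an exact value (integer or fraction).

M_X(t) = 3125/(5 - t)^5
K_X(t) = log M_X(t) = -5*log(5 - t) + 5*log(5)
K′(t) = -5/(t - 5)
K′′(t) = 5/(t^2 - 10*t + 25)
K′′′(t) = -10/(t^3 - 15*t^2 + 75*t - 125)

κ_3 = K′′′(0) = 2/25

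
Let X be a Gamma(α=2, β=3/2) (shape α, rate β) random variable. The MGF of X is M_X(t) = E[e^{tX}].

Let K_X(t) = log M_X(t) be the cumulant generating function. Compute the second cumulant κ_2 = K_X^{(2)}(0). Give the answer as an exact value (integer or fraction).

κ_2 = K^(2)(0) = 8/9

M_X(t) = 9/(4*(3/2 - t)^2)
K_X(t) = log M_X(t) = -2*log(3/2 - t) - 2*log(2) + 2*log(3)
K^(2)(t) = 8/(4*t^2 - 12*t + 9)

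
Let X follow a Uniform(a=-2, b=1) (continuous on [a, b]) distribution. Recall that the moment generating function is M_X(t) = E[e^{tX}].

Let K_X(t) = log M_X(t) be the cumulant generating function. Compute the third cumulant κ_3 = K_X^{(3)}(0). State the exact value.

κ_3 = K^(3)(0) = 0

M_X(t) = (e^(t) - e^(-2*t))/(3*t)
K_X(t) = log M_X(t) = -log(t) + log(e^(t) - e^(-2*t)) - log(3)
K^(3)(t) = (27*t^3*e^(6*t) + 27*t^3*e^(3*t) - 2*e^(9*t) + 6*e^(6*t) - 6*e^(3*t) + 2)/(t^3*e^(9*t) - 3*t^3*e^(6*t) + 3*t^3*e^(3*t) - t^3)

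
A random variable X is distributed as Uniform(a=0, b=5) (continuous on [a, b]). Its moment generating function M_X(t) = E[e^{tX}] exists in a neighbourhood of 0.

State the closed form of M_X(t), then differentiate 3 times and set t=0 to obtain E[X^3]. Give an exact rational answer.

E[X^3] = M′′′(0) = 125/4

M_X(t) = (e^(5*t) - 1)/(5*t)
M′(t) = (5*t*e^(5*t) - e^(5*t) + 1)/(5*t^2)
M′′(t) = (25*t^2*e^(5*t) - 10*t*e^(5*t) + 2*e^(5*t) - 2)/(5*t^3)
M′′′(t) = (125*t^3*e^(5*t) - 75*t^2*e^(5*t) + 30*t*e^(5*t) - 6*e^(5*t) + 6)/(5*t^4)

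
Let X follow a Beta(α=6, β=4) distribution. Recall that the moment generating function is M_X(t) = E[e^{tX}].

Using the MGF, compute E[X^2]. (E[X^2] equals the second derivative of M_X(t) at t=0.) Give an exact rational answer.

E[X^2] = M^(2)(0) = 21/55

M_X(t) = ₁F₁(6; 10; t)
M^(2)(t) = 21*₁F₁(8; 12; t)/55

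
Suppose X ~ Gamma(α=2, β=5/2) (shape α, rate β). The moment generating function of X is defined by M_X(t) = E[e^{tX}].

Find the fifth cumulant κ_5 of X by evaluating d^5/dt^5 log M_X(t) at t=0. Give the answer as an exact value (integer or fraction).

κ_5 = D^5[K](0) = 1536/3125

M_X(t) = 25/(4*(5/2 - t)^2)
K_X(t) = log M_X(t) = -2*log(5/2 - t) - 2*log(2) + 2*log(5)
D^5[K](t) = -1536/(32*t^5 - 400*t^4 + 2000*t^3 - 5000*t^2 + 6250*t - 3125)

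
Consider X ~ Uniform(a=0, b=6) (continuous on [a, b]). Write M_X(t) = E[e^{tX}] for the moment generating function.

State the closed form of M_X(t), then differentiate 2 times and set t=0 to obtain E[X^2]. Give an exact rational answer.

E[X^2] = M′′(0) = 12

M_X(t) = (e^(6*t) - 1)/(6*t)
M′(t) = (6*t*e^(6*t) - e^(6*t) + 1)/(6*t^2)
M′′(t) = (18*t^2*e^(6*t) - 6*t*e^(6*t) + e^(6*t) - 1)/(3*t^3)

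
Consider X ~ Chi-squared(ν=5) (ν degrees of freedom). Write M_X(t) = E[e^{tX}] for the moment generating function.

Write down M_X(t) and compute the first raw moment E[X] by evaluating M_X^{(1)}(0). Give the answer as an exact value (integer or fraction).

M_X(t) = (1 - 2*t)^(-5/2)
M′(t) = -5/(8*t^3*√(1 - 2*t) - 12*t^2*√(1 - 2*t) + 6*t*√(1 - 2*t) - √(1 - 2*t))

E[X] = M′(0) = 5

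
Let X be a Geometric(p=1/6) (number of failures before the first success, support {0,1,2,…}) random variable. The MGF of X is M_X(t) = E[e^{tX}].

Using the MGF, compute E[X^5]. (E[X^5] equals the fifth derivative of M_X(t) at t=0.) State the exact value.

M_X(t) = 1/(6*(1 - 5*e^(t)/6))

E[X^5] = D^5[M](0) = 544505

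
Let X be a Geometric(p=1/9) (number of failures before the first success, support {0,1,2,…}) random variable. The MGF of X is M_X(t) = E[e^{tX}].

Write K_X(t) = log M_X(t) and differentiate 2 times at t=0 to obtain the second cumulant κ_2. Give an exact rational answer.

M_X(t) = 1/(9*(1 - 8*e^(t)/9))
K_X(t) = log M_X(t) = -log(1 - 8*e^(t)/9) - 2*log(3)
K′(t) = -8*e^(t)/(8*e^(t) - 9)
K′′(t) = 72*e^(t)/(64*e^(2*t) - 144*e^(t) + 81)

κ_2 = K′′(0) = 72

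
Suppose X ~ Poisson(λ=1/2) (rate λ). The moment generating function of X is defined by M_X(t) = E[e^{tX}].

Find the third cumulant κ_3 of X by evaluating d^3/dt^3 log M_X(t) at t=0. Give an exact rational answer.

κ_3 = K^(3)(0) = 1/2

M_X(t) = e^(e^(t)/2 - 1/2)
K_X(t) = log M_X(t) = e^(t)/2 - 1/2
K^(3)(t) = e^(t)/2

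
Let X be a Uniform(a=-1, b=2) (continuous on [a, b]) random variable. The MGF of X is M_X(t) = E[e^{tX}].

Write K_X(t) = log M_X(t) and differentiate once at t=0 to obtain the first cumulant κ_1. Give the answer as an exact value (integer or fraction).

M_X(t) = (e^(2*t) - e^(-t))/(3*t)
K_X(t) = log M_X(t) = -log(t) + log(e^(2*t) - e^(-t)) - log(3)
K′(t) = (2*t*e^(3*t) + t - e^(3*t) + 1)/(t*e^(3*t) - t)

κ_1 = K′(0) = 1/2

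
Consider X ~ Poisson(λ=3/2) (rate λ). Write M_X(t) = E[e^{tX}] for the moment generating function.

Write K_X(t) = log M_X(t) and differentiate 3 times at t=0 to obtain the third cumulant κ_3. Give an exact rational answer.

M_X(t) = e^(3*e^(t)/2 - 3/2)
K_X(t) = log M_X(t) = 3*e^(t)/2 - 3/2
K^(3)(t) = 3*e^(t)/2

κ_3 = K^(3)(0) = 3/2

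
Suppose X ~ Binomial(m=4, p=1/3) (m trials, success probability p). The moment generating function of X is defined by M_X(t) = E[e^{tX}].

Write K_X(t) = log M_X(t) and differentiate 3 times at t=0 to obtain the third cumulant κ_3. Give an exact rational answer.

κ_3 = D^3[K](0) = 8/27

M_X(t) = (e^(t)/3 + 2/3)^4
K_X(t) = log M_X(t) = 4*log(e^(t)/3 + 2/3)
D^3[K](t) = (-8*e^(2*t) + 16*e^(t))/(e^(3*t) + 6*e^(2*t) + 12*e^(t) + 8)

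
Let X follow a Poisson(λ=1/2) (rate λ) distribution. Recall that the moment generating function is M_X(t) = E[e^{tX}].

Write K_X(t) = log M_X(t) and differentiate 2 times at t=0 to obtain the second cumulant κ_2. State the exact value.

κ_2 = K^(2)(0) = 1/2

M_X(t) = e^(e^(t)/2 - 1/2)
K_X(t) = log M_X(t) = e^(t)/2 - 1/2
K^(2)(t) = e^(t)/2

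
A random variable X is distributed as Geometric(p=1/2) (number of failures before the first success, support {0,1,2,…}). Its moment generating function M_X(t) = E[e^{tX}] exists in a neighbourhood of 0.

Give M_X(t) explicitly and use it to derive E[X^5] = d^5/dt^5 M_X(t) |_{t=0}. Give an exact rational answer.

E[X^5] = M′′′′′(0) = 541

M_X(t) = 1/(2*(1 - e^(t)/2))
M′(t) = e^(t)/(e^(2*t) - 4*e^(t) + 4)
M′′(t) = (-e^(2*t) - 2*e^(t))/(e^(3*t) - 6*e^(2*t) + 12*e^(t) - 8)
M′′′(t) = (e^(3*t) + 8*e^(2*t) + 4*e^(t))/(e^(4*t) - 8*e^(3*t) + 24*e^(2*t) - 32*e^(t) + 16)
M′′′′(t) = (-e^(4*t) - 22*e^(3*t) - 44*e^(2*t) - 8*e^(t))/(e^(5*t) - 10*e^(4*t) + 40*e^(3*t) - 80*e^(2*t) + 80*e^(t) - 32)
M′′′′′(t) = (e^(5*t) + 52*e^(4*t) + 264*e^(3*t) + 208*e^(2*t) + 16*e^(t))/(e^(6*t) - 12*e^(5*t) + 60*e^(4*t) - 160*e^(3*t) + 240*e^(2*t) - 192*e^(t) + 64)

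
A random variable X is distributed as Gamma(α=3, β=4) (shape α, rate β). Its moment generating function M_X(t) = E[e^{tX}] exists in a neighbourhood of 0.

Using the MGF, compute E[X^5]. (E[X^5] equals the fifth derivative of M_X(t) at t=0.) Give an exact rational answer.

M_X(t) = 64/(4 - t)^3
dM/dt = 192/(t^4 - 16*t^3 + 96*t^2 - 256*t + 256)
d^2M/dt^2 = -768/(t^5 - 20*t^4 + 160*t^3 - 640*t^2 + 1280*t - 1024)
d^3M/dt^3 = 3840/(t^6 - 24*t^5 + 240*t^4 - 1280*t^3 + 3840*t^2 - 6144*t + 4096)
d^4M/dt^4 = -23040/(t^7 - 28*t^6 + 336*t^5 - 2240*t^4 + 8960*t^3 - 21504*t^2 + 28672*t - 16384)
d^5M/dt^5 = 161280/(t^8 - 32*t^7 + 448*t^6 - 3584*t^5 + 17920*t^4 - 57344*t^3 + 114688*t^2 - 131072*t + 65536)

E[X^5] = d^5M/dt^5 |_{t=0} = 315/128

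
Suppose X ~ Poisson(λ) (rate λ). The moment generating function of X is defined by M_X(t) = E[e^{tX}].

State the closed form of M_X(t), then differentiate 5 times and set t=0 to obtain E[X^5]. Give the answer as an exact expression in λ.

E[X^5] = M′′′′′(0) = λ*(λ^4 + 10*λ^3 + 25*λ^2 + 15*λ + 1)

M_X(t) = e^(λ*(e^(t) - 1))
M′(t) = λ*e^(-λ)*e^(t)*e^(λ*e^(t))
M′′(t) = (λ^2*e^(2*t)*e^(λ*e^(t)) + λ*e^(t)*e^(λ*e^(t)))*e^(-λ)
M′′′(t) = (λ^3*e^(3*t)*e^(λ*e^(t)) + 3*λ^2*e^(2*t)*e^(λ*e^(t)) + λ*e^(t)*e^(λ*e^(t)))*e^(-λ)
M′′′′(t) = (λ^4*e^(4*t)*e^(λ*e^(t)) + 6*λ^3*e^(3*t)*e^(λ*e^(t)) + 7*λ^2*e^(2*t)*e^(λ*e^(t)) + λ*e^(t)*e^(λ*e^(t)))*e^(-λ)
M′′′′′(t) = (λ^5*e^(5*t)*e^(λ*e^(t)) + 10*λ^4*e^(4*t)*e^(λ*e^(t)) + 25*λ^3*e^(3*t)*e^(λ*e^(t)) + 15*λ^2*e^(2*t)*e^(λ*e^(t)) + λ*e^(t)*e^(λ*e^(t)))*e^(-λ)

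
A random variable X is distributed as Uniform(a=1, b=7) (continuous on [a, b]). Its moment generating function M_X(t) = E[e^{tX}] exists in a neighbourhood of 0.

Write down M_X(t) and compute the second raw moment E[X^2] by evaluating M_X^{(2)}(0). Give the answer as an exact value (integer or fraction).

E[X^2] = D^2[M](0) = 19

M_X(t) = (e^(7*t) - e^(t))/(6*t)
D^2[M](t) = (49*t^2*e^(7*t) - t^2*e^(t) - 14*t*e^(7*t) + 2*t*e^(t) + 2*e^(7*t) - 2*e^(t))/(6*t^3)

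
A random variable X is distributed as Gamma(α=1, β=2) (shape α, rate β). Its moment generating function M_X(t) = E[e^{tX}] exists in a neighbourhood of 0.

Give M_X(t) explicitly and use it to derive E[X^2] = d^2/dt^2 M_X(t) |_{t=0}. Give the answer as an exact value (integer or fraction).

M_X(t) = 2/(2 - t)
dM/dt = 2/(t^2 - 4*t + 4)
d^2M/dt^2 = -4/(t^3 - 6*t^2 + 12*t - 8)

E[X^2] = d^2M/dt^2 |_{t=0} = 1/2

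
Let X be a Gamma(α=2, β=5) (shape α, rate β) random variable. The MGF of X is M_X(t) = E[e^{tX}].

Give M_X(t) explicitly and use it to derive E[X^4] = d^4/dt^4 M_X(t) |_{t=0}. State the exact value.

M_X(t) = 25/(5 - t)^2
dM/dt = -50/(t^3 - 15*t^2 + 75*t - 125)
d^2M/dt^2 = 150/(t^4 - 20*t^3 + 150*t^2 - 500*t + 625)
d^3M/dt^3 = -600/(t^5 - 25*t^4 + 250*t^3 - 1250*t^2 + 3125*t - 3125)
d^4M/dt^4 = 3000/(t^6 - 30*t^5 + 375*t^4 - 2500*t^3 + 9375*t^2 - 18750*t + 15625)

E[X^4] = d^4M/dt^4 |_{t=0} = 24/125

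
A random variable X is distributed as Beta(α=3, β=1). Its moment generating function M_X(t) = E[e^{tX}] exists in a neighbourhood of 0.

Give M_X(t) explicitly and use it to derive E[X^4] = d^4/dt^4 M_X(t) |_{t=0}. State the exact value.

E[X^4] = d^4M/dt^4 |_{t=0} = 3/7

M_X(t) = ₁F₁(3; 4; t)
dM/dt = 3*₁F₁(4; 5; t)/4
d^2M/dt^2 = 3*₁F₁(5; 6; t)/5
d^3M/dt^3 = ₁F₁(6; 7; t)/2
d^4M/dt^4 = 3*₁F₁(7; 8; t)/7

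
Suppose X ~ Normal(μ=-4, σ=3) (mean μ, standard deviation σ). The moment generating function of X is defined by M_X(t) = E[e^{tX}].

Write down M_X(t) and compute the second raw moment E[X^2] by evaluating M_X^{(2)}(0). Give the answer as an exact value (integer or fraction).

E[X^2] = D^2[M](0) = 25

M_X(t) = e^(9*t^2/2 - 4*t)
D^2[M](t) = (81*t^2*e^(9*t^2/2) - 72*t*e^(9*t^2/2) + 25*e^(9*t^2/2))*e^(-4*t)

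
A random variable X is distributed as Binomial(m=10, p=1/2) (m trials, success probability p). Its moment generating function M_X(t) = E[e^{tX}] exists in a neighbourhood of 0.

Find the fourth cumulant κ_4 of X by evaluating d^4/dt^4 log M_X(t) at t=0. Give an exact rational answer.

κ_4 = K′′′′(0) = -5/4

M_X(t) = (e^(t)/2 + 1/2)^10
K_X(t) = log M_X(t) = 10*log(e^(t)/2 + 1/2)
K′(t) = 10*e^(t)/(e^(t) + 1)
K′′(t) = 10*e^(t)/(e^(2*t) + 2*e^(t) + 1)
K′′′(t) = (-10*e^(2*t) + 10*e^(t))/(e^(3*t) + 3*e^(2*t) + 3*e^(t) + 1)
K′′′′(t) = (10*e^(3*t) - 40*e^(2*t) + 10*e^(t))/(e^(4*t) + 4*e^(3*t) + 6*e^(2*t) + 4*e^(t) + 1)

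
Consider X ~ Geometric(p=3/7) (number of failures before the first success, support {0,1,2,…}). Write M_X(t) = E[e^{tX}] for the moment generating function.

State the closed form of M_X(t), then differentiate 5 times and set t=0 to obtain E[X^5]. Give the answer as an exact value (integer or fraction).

M_X(t) = 3/(7*(1 - 4*e^(t)/7))
dM/dt = 12*e^(t)/(16*e^(2*t) - 56*e^(t) + 49)
d^2M/dt^2 = (-48*e^(2*t) - 84*e^(t))/(64*e^(3*t) - 336*e^(2*t) + 588*e^(t) - 343)
d^3M/dt^3 = (192*e^(3*t) + 1344*e^(2*t) + 588*e^(t))/(256*e^(4*t) - 1792*e^(3*t) + 4704*e^(2*t) - 5488*e^(t) + 2401)
d^4M/dt^4 = (-768*e^(4*t) - 14784*e^(3*t) - 25872*e^(2*t) - 4116*e^(t))/(1024*e^(5*t) - 8960*e^(4*t) + 31360*e^(3*t) - 54880*e^(2*t) + 48020*e^(t) - 16807)

E[X^5] = d^5M/dt^5 |_{t=0} = 135628/81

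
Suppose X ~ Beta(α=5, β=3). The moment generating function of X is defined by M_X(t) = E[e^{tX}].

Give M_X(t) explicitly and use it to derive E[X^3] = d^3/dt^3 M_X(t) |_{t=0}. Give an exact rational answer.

M_X(t) = ₁F₁(5; 8; t)
M′(t) = 5*₁F₁(6; 9; t)/8
M′′(t) = 5*₁F₁(7; 10; t)/12
M′′′(t) = 7*₁F₁(8; 11; t)/24

E[X^3] = M′′′(0) = 7/24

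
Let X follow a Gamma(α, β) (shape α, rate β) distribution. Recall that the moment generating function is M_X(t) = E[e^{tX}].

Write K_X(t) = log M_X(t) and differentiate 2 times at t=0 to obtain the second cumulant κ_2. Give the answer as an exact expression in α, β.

κ_2 = K^(2)(0) = α/β^2

M_X(t) = (β/(β - t))^α
K_X(t) = log M_X(t) = α*(log(β) - log(β - t))
K^(2)(t) = α/(β^2 - 2*β*t + t^2)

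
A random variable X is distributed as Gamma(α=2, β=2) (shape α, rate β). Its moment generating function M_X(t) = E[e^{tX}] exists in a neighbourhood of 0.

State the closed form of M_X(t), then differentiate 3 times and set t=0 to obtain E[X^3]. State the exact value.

M_X(t) = 4/(2 - t)^2
M^(3)(t) = -96/(t^5 - 10*t^4 + 40*t^3 - 80*t^2 + 80*t - 32)

E[X^3] = M^(3)(0) = 3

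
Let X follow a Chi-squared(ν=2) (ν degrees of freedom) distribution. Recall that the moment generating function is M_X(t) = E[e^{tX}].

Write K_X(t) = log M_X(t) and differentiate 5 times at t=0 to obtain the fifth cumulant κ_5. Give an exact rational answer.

κ_5 = d^5K/dt^5 |_{t=0} = 768

M_X(t) = 1/(1 - 2*t)
K_X(t) = log M_X(t) = -log(1 - 2*t)
dK/dt = -2/(2*t - 1)
d^2K/dt^2 = 4/(4*t^2 - 4*t + 1)
d^3K/dt^3 = -16/(8*t^3 - 12*t^2 + 6*t - 1)
d^4K/dt^4 = 96/(16*t^4 - 32*t^3 + 24*t^2 - 8*t + 1)
d^5K/dt^5 = -768/(32*t^5 - 80*t^4 + 80*t^3 - 40*t^2 + 10*t - 1)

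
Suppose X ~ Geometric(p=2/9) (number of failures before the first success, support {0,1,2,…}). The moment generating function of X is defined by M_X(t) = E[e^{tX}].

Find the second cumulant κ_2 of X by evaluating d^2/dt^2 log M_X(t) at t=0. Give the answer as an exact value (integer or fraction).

κ_2 = d^2K/dt^2 |_{t=0} = 63/4

M_X(t) = 2/(9*(1 - 7*e^(t)/9))
K_X(t) = log M_X(t) = -log(1 - 7*e^(t)/9) - 2*log(3) + log(2)
dK/dt = -7*e^(t)/(7*e^(t) - 9)
d^2K/dt^2 = 63*e^(t)/(49*e^(2*t) - 126*e^(t) + 81)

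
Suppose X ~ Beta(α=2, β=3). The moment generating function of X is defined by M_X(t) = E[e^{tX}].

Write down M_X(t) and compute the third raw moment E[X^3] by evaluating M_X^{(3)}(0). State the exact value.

M_X(t) = ₁F₁(2; 5; t)
M^(3)(t) = 4*₁F₁(5; 8; t)/35

E[X^3] = M^(3)(0) = 4/35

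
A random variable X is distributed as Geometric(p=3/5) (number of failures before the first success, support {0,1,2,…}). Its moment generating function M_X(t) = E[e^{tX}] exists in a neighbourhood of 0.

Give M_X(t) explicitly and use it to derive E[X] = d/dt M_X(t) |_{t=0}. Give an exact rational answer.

E[X] = M′(0) = 2/3

M_X(t) = 3/(5*(1 - 2*e^(t)/5))
M′(t) = 6*e^(t)/(4*e^(2*t) - 20*e^(t) + 25)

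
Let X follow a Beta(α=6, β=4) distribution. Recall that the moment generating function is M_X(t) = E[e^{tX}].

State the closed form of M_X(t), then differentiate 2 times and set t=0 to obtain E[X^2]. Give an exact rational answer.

E[X^2] = M′′(0) = 21/55

M_X(t) = ₁F₁(6; 10; t)
M′(t) = 3*₁F₁(7; 11; t)/5
M′′(t) = 21*₁F₁(8; 12; t)/55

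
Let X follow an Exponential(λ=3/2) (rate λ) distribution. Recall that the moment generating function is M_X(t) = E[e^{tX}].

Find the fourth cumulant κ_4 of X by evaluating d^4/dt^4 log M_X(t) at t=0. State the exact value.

M_X(t) = 3/(2*(3/2 - t))
K_X(t) = log M_X(t) = -log(3/2 - t) - log(2) + log(3)
K′(t) = -2/(2*t - 3)
K′′(t) = 4/(4*t^2 - 12*t + 9)
K′′′(t) = -16/(8*t^3 - 36*t^2 + 54*t - 27)
K′′′′(t) = 96/(16*t^4 - 96*t^3 + 216*t^2 - 216*t + 81)

κ_4 = K′′′′(0) = 32/27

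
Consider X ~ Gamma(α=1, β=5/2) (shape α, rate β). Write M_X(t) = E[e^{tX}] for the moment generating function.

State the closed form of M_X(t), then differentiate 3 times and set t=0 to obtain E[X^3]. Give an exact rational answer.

E[X^3] = d^3M/dt^3 |_{t=0} = 48/125

M_X(t) = 5/(2*(5/2 - t))
dM/dt = 10/(4*t^2 - 20*t + 25)
d^2M/dt^2 = -40/(8*t^3 - 60*t^2 + 150*t - 125)
d^3M/dt^3 = 240/(16*t^4 - 160*t^3 + 600*t^2 - 1000*t + 625)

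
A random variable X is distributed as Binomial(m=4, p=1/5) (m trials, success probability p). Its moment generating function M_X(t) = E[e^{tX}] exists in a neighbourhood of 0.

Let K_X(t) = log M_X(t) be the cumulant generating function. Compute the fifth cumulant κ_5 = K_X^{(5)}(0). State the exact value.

M_X(t) = (e^(t)/5 + 4/5)^4
K_X(t) = log M_X(t) = 4*log(e^(t)/5 + 4/5)
K′(t) = 4*e^(t)/(e^(t) + 4)
K′′(t) = 16*e^(t)/(e^(2*t) + 8*e^(t) + 16)
K′′′(t) = (-16*e^(2*t) + 64*e^(t))/(e^(3*t) + 12*e^(2*t) + 48*e^(t) + 64)
K′′′′(t) = (16*e^(3*t) - 256*e^(2*t) + 256*e^(t))/(e^(4*t) + 16*e^(3*t) + 96*e^(2*t) + 256*e^(t) + 256)
K′′′′′(t) = (-16*e^(4*t) + 704*e^(3*t) - 2816*e^(2*t) + 1024*e^(t))/(e^(5*t) + 20*e^(4*t) + 160*e^(3*t) + 640*e^(2*t) + 1280*e^(t) + 1024)

κ_5 = K′′′′′(0) = -1104/3125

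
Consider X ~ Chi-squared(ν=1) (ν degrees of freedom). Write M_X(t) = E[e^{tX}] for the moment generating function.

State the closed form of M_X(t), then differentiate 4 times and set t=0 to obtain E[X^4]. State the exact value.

E[X^4] = d^4M/dt^4 |_{t=0} = 105

M_X(t) = 1/√(1 - 2*t)
dM/dt = -1/(2*t*√(1 - 2*t) - √(1 - 2*t))
d^2M/dt^2 = 3/(4*t^2*√(1 - 2*t) - 4*t*√(1 - 2*t) + √(1 - 2*t))
d^3M/dt^3 = -15/(8*t^3*√(1 - 2*t) - 12*t^2*√(1 - 2*t) + 6*t*√(1 - 2*t) - √(1 - 2*t))
d^4M/dt^4 = 105/(16*t^4*√(1 - 2*t) - 32*t^3*√(1 - 2*t) + 24*t^2*√(1 - 2*t) - 8*t*√(1 - 2*t) + √(1 - 2*t))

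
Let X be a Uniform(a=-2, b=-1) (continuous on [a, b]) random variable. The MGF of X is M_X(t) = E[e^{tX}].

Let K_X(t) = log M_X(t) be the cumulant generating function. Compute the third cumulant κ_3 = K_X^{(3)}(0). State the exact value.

κ_3 = K′′′(0) = 0

M_X(t) = (e^(-t) - e^(-2*t))/t
K_X(t) = log M_X(t) = -log(t) + log(e^(-t) - e^(-2*t))
K′(t) = (-t*e^(t) + 2*t - e^(t) + 1)/(t*e^(t) - t)
K′′(t) = (-t^2*e^(t) + e^(2*t) - 2*e^(t) + 1)/(t^2*e^(2*t) - 2*t^2*e^(t) + t^2)
K′′′(t) = (t^3*e^(2*t) + t^3*e^(t) - 2*e^(3*t) + 6*e^(2*t) - 6*e^(t) + 2)/(t^3*e^(3*t) - 3*t^3*e^(2*t) + 3*t^3*e^(t) - t^3)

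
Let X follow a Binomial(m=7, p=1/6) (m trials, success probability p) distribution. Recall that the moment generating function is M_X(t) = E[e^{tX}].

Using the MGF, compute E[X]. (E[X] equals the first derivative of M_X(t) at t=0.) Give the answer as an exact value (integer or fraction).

M_X(t) = (e^(t)/6 + 5/6)^7
dM/dt = 7*e^(7*t)/279936 + 35*e^(6*t)/46656 + 875*e^(5*t)/93312 + 4375*e^(4*t)/69984 + 21875*e^(3*t)/93312 + 21875*e^(2*t)/46656 + 109375*e^(t)/279936

E[X] = dM/dt |_{t=0} = 7/6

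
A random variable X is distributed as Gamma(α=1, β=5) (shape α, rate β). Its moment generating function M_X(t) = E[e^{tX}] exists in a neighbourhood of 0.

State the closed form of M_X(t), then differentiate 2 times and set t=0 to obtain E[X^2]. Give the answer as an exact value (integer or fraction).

M_X(t) = 5/(5 - t)
M′(t) = 5/(t^2 - 10*t + 25)
M′′(t) = -10/(t^3 - 15*t^2 + 75*t - 125)

E[X^2] = M′′(0) = 2/25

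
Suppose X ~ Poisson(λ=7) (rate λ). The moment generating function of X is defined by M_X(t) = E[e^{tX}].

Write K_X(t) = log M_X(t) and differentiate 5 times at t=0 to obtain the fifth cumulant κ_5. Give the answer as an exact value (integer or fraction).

M_X(t) = e^(7*e^(t) - 7)
K_X(t) = log M_X(t) = 7*e^(t) - 7
K′(t) = 7*e^(t)
K′′(t) = 7*e^(t)
K′′′(t) = 7*e^(t)
K′′′′(t) = 7*e^(t)
K′′′′′(t) = 7*e^(t)

κ_5 = K′′′′′(0) = 7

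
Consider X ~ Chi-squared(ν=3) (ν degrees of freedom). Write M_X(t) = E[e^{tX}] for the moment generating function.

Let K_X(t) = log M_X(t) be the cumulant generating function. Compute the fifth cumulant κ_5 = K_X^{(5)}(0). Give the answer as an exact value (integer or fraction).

κ_5 = D^5[K](0) = 1152

M_X(t) = (1 - 2*t)^(-3/2)
K_X(t) = log M_X(t) = -3*log(1 - 2*t)/2
D^5[K](t) = -1152/(32*t^5 - 80*t^4 + 80*t^3 - 40*t^2 + 10*t - 1)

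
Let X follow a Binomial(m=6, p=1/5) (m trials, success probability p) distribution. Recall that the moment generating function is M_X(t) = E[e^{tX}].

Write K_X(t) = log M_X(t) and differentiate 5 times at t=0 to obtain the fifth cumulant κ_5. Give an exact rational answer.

κ_5 = K^(5)(0) = -1656/3125

M_X(t) = (e^(t)/5 + 4/5)^6
K_X(t) = log M_X(t) = 6*log(e^(t)/5 + 4/5)
K^(5)(t) = (-24*e^(4*t) + 1056*e^(3*t) - 4224*e^(2*t) + 1536*e^(t))/(e^(5*t) + 20*e^(4*t) + 160*e^(3*t) + 640*e^(2*t) + 1280*e^(t) + 1024)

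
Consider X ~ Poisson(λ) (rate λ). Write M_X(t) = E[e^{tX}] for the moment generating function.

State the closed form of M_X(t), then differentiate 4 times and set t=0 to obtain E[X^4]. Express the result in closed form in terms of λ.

M_X(t) = e^(λ*(e^(t) - 1))
D^4[M](t) = (λ^4*e^(4*t)*e^(λ*e^(t)) + 6*λ^3*e^(3*t)*e^(λ*e^(t)) + 7*λ^2*e^(2*t)*e^(λ*e^(t)) + λ*e^(t)*e^(λ*e^(t)))*e^(-λ)

E[X^4] = D^4[M](0) = λ*(λ^3 + 6*λ^2 + 7*λ + 1)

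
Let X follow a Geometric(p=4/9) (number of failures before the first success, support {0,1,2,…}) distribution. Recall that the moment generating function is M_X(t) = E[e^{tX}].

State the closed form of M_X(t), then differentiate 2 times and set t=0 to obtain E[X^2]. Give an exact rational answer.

E[X^2] = d^2M/dt^2 |_{t=0} = 35/8

M_X(t) = 4/(9*(1 - 5*e^(t)/9))
dM/dt = 20*e^(t)/(25*e^(2*t) - 90*e^(t) + 81)
d^2M/dt^2 = (-100*e^(2*t) - 180*e^(t))/(125*e^(3*t) - 675*e^(2*t) + 1215*e^(t) - 729)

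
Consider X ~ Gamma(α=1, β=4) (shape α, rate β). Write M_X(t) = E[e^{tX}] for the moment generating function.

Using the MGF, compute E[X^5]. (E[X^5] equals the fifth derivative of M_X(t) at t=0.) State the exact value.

M_X(t) = 4/(4 - t)
dM/dt = 4/(t^2 - 8*t + 16)
d^2M/dt^2 = -8/(t^3 - 12*t^2 + 48*t - 64)
d^3M/dt^3 = 24/(t^4 - 16*t^3 + 96*t^2 - 256*t + 256)
d^4M/dt^4 = -96/(t^5 - 20*t^4 + 160*t^3 - 640*t^2 + 1280*t - 1024)
d^5M/dt^5 = 480/(t^6 - 24*t^5 + 240*t^4 - 1280*t^3 + 3840*t^2 - 6144*t + 4096)

E[X^5] = d^5M/dt^5 |_{t=0} = 15/128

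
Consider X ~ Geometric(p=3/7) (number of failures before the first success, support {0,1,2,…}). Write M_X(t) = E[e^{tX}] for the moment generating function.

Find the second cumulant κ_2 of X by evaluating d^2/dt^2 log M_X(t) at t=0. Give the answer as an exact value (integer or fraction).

κ_2 = K′′(0) = 28/9

M_X(t) = 3/(7*(1 - 4*e^(t)/7))
K_X(t) = log M_X(t) = -log(1 - 4*e^(t)/7) - log(7) + log(3)
K′(t) = -4*e^(t)/(4*e^(t) - 7)
K′′(t) = 28*e^(t)/(16*e^(2*t) - 56*e^(t) + 49)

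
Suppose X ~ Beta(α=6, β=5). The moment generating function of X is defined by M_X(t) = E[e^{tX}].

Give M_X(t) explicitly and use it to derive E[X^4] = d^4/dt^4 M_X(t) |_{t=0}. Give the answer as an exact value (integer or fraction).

M_X(t) = ₁F₁(6; 11; t)
dM/dt = 6*₁F₁(7; 12; t)/11
d^2M/dt^2 = 7*₁F₁(8; 13; t)/22
d^3M/dt^3 = 28*₁F₁(9; 14; t)/143
d^4M/dt^4 = 18*₁F₁(10; 15; t)/143

E[X^4] = d^4M/dt^4 |_{t=0} = 18/143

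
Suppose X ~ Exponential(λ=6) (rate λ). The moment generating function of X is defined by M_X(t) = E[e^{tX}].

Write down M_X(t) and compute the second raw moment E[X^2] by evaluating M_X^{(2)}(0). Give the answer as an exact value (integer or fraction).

E[X^2] = M^(2)(0) = 1/18

M_X(t) = 6/(6 - t)
M^(2)(t) = -12/(t^3 - 18*t^2 + 108*t - 216)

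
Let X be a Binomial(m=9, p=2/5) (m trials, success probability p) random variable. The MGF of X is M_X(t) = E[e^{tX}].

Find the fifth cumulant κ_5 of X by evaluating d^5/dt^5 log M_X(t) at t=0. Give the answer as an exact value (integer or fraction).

κ_5 = K′′′′′(0) = -2538/3125

M_X(t) = (2*e^(t)/5 + 3/5)^9
K_X(t) = log M_X(t) = 9*log(2*e^(t)/5 + 3/5)
K′(t) = 18*e^(t)/(2*e^(t) + 3)
K′′(t) = 54*e^(t)/(4*e^(2*t) + 12*e^(t) + 9)
K′′′(t) = (-108*e^(2*t) + 162*e^(t))/(8*e^(3*t) + 36*e^(2*t) + 54*e^(t) + 27)
K′′′′(t) = (216*e^(3*t) - 1296*e^(2*t) + 486*e^(t))/(16*e^(4*t) + 96*e^(3*t) + 216*e^(2*t) + 216*e^(t) + 81)
K′′′′′(t) = (-432*e^(4*t) + 7128*e^(3*t) - 10692*e^(2*t) + 1458*e^(t))/(32*e^(5*t) + 240*e^(4*t) + 720*e^(3*t) + 1080*e^(2*t) + 810*e^(t) + 243)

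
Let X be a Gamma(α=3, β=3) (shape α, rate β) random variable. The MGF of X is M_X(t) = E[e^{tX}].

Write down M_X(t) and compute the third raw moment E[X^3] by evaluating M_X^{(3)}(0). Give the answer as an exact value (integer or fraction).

M_X(t) = 27/(3 - t)^3
dM/dt = 81/(t^4 - 12*t^3 + 54*t^2 - 108*t + 81)
d^2M/dt^2 = -324/(t^5 - 15*t^4 + 90*t^3 - 270*t^2 + 405*t - 243)
d^3M/dt^3 = 1620/(t^6 - 18*t^5 + 135*t^4 - 540*t^3 + 1215*t^2 - 1458*t + 729)

E[X^3] = d^3M/dt^3 |_{t=0} = 20/9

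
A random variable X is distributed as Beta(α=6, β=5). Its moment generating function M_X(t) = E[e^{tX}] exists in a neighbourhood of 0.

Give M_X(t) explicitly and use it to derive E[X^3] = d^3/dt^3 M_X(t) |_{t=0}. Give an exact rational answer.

E[X^3] = D^3[M](0) = 28/143

M_X(t) = ₁F₁(6; 11; t)
D^3[M](t) = 28*₁F₁(9; 14; t)/143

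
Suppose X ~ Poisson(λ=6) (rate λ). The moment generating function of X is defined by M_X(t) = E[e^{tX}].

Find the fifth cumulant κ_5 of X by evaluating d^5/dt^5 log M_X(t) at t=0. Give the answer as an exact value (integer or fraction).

κ_5 = K′′′′′(0) = 6

M_X(t) = e^(6*e^(t) - 6)
K_X(t) = log M_X(t) = 6*e^(t) - 6
K′(t) = 6*e^(t)
K′′(t) = 6*e^(t)
K′′′(t) = 6*e^(t)
K′′′′(t) = 6*e^(t)
K′′′′′(t) = 6*e^(t)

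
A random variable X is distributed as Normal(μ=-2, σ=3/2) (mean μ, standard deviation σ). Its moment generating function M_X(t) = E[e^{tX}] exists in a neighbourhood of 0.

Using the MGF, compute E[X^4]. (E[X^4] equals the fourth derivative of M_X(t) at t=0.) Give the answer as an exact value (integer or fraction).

E[X^4] = M^(4)(0) = 1363/16

M_X(t) = e^(9*t^2/8 - 2*t)
M^(4)(t) = (6561*t^4*e^(9*t^2/8) - 23328*t^3*e^(9*t^2/8) + 48600*t^2*e^(9*t^2/8) - 49536*t*e^(9*t^2/8) + 21808*e^(9*t^2/8))*e^(-2*t)/256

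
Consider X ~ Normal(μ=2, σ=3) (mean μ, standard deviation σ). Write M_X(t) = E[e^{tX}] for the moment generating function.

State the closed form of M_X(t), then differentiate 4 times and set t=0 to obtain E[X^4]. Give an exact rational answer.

M_X(t) = e^(9*t^2/2 + 2*t)
M^(4)(t) = 6561*t^4*e^(2*t)*e^(9*t^2/2) + 5832*t^3*e^(2*t)*e^(9*t^2/2) + 6318*t^2*e^(2*t)*e^(9*t^2/2) + 2232*t*e^(2*t)*e^(9*t^2/2) + 475*e^(2*t)*e^(9*t^2/2)

E[X^4] = M^(4)(0) = 475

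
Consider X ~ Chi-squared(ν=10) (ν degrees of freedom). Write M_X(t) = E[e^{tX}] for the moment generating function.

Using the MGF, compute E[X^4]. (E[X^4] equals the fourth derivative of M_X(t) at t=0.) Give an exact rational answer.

M_X(t) = (1 - 2*t)^(-5)
D^4[M](t) = -26880/(512*t^9 - 2304*t^8 + 4608*t^7 - 5376*t^6 + 4032*t^5 - 2016*t^4 + 672*t^3 - 144*t^2 + 18*t - 1)

E[X^4] = D^4[M](0) = 26880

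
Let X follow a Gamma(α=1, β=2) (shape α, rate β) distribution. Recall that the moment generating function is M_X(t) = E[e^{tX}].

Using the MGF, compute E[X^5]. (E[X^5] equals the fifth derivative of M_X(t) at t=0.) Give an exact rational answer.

E[X^5] = M′′′′′(0) = 15/4

M_X(t) = 2/(2 - t)
M′(t) = 2/(t^2 - 4*t + 4)
M′′(t) = -4/(t^3 - 6*t^2 + 12*t - 8)
M′′′(t) = 12/(t^4 - 8*t^3 + 24*t^2 - 32*t + 16)
M′′′′(t) = -48/(t^5 - 10*t^4 + 40*t^3 - 80*t^2 + 80*t - 32)
M′′′′′(t) = 240/(t^6 - 12*t^5 + 60*t^4 - 160*t^3 + 240*t^2 - 192*t + 64)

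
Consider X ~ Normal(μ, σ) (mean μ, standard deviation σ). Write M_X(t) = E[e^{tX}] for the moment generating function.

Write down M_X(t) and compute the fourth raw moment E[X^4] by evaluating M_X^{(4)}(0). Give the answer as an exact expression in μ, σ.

M_X(t) = e^(μ*t + σ^2*t^2/2)

E[X^4] = D^4[M](0) = μ^4 + 6*μ^2*σ^2 + 3*σ^4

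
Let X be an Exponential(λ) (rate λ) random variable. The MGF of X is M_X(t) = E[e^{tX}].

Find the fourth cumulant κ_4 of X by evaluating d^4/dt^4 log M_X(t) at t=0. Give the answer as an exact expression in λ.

κ_4 = K^(4)(0) = 6/λ^4

M_X(t) = λ/(λ - t)
K_X(t) = log M_X(t) = log(λ) - log(λ - t)
K^(4)(t) = 6/(λ^4 - 4*λ^3*t + 6*λ^2*t^2 - 4*λ*t^3 + t^4)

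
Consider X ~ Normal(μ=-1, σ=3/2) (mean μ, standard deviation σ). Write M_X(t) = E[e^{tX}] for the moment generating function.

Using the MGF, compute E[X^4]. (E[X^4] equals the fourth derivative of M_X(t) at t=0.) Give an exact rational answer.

E[X^4] = D^4[M](0) = 475/16

M_X(t) = e^(9*t^2/8 - t)
D^4[M](t) = (6561*t^4*e^(9*t^2/8) - 11664*t^3*e^(9*t^2/8) + 25272*t^2*e^(9*t^2/8) - 17856*t*e^(9*t^2/8) + 7600*e^(9*t^2/8))*e^(-t)/256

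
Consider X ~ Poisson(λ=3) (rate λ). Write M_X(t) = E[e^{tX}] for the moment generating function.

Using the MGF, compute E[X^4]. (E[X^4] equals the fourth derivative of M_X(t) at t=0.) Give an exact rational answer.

E[X^4] = M′′′′(0) = 309

M_X(t) = e^(3*e^(t) - 3)
M′(t) = 3*e^(-3)*e^(t)*e^(3*e^(t))
M′′(t) = (9*e^(2*t)*e^(3*e^(t)) + 3*e^(t)*e^(3*e^(t)))*e^(-3)
M′′′(t) = (27*e^(3*t)*e^(3*e^(t)) + 27*e^(2*t)*e^(3*e^(t)) + 3*e^(t)*e^(3*e^(t)))*e^(-3)
M′′′′(t) = (81*e^(4*t)*e^(3*e^(t)) + 162*e^(3*t)*e^(3*e^(t)) + 63*e^(2*t)*e^(3*e^(t)) + 3*e^(t)*e^(3*e^(t)))*e^(-3)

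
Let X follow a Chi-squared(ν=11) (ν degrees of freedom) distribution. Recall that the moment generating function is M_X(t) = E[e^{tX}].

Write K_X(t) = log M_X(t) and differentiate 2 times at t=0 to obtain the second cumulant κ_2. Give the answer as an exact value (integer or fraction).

M_X(t) = (1 - 2*t)^(-11/2)
K_X(t) = log M_X(t) = -11*log(1 - 2*t)/2
K^(2)(t) = 22/(4*t^2 - 4*t + 1)

κ_2 = K^(2)(0) = 22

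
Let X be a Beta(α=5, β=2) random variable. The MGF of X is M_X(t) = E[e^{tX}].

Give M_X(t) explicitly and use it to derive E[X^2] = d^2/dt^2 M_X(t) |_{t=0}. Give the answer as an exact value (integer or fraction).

E[X^2] = D^2[M](0) = 15/28

M_X(t) = ₁F₁(5; 7; t)
D^2[M](t) = 15*₁F₁(7; 9; t)/28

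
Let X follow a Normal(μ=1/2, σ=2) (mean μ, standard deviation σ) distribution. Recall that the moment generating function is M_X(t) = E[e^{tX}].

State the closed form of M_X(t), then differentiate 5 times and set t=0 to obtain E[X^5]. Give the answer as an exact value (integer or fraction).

E[X^5] = M^(5)(0) = 4001/32

M_X(t) = e^(2*t^2 + t/2)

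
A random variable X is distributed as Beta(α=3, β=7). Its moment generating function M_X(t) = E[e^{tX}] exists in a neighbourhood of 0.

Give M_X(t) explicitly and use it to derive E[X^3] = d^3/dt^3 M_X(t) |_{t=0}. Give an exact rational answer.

M_X(t) = ₁F₁(3; 10; t)
dM/dt = 3*₁F₁(4; 11; t)/10
d^2M/dt^2 = 6*₁F₁(5; 12; t)/55
d^3M/dt^3 = ₁F₁(6; 13; t)/22

E[X^3] = d^3M/dt^3 |_{t=0} = 1/22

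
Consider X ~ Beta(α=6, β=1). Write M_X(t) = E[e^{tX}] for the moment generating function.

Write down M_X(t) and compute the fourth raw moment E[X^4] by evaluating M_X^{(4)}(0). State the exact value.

M_X(t) = ₁F₁(6; 7; t)
dM/dt = 6*₁F₁(7; 8; t)/7
d^2M/dt^2 = 3*₁F₁(8; 9; t)/4
d^3M/dt^3 = 2*₁F₁(9; 10; t)/3
d^4M/dt^4 = 3*₁F₁(10; 11; t)/5

E[X^4] = d^4M/dt^4 |_{t=0} = 3/5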